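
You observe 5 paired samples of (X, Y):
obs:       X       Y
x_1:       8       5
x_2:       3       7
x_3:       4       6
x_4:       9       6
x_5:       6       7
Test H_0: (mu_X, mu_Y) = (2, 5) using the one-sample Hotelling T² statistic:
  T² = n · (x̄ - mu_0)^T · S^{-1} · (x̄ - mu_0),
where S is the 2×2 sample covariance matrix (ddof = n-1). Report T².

Step 1 — sample mean vector:
  mean(X) = (8 + 3 + 4 + 9 + 6) / 5 = 30/5 = 6
  mean(Y) = (5 + 7 + 6 + 6 + 7) / 5 = 31/5 = 6.2
  x̄ = (6, 6.2),  deviation x̄ - mu_0 = (6, 6.2) - (2, 5) = (4, 1.2).

Step 2 — sample covariance matrix, S[i,j] = (1/(n-1)) · Σ_k (x_{k,i} - mean_i) · (x_{k,j} - mean_j), divisor n-1 = 4:
  S[X,X] = ((2)·(2) + (-3)·(-3) + (-2)·(-2) + (3)·(3) + (0)·(0)) / 4 = 26/4 = 6.5
  S[X,Y] = ((2)·(-1.2) + (-3)·(0.8) + (-2)·(-0.2) + (3)·(-0.2) + (0)·(0.8)) / 4 = -5/4 = -1.25
  S[Y,Y] = ((-1.2)·(-1.2) + (0.8)·(0.8) + (-0.2)·(-0.2) + (-0.2)·(-0.2) + (0.8)·(0.8)) / 4 = 2.8/4 = 0.7
  S = [[6.5, -1.25],
 [-1.25, 0.7]].

Step 3 — invert S. det(S) = 6.5·0.7 - (-1.25)² = 2.9875.
  S^{-1} = (1/det) · [[d, -b], [-b, a]] = [[0.2343, 0.4184],
 [0.4184, 2.1757]].

Step 4 — quadratic form (x̄ - mu_0)^T · S^{-1} · (x̄ - mu_0):
  S^{-1} · (x̄ - mu_0) = (1.4393, 4.2845),
  (x̄ - mu_0)^T · [...] = (4)·(1.4393) + (1.2)·(4.2845) = 10.8987.

Step 5 — scale by n: T² = 5 · 10.8987 = 54.4937.

T² ≈ 54.4937


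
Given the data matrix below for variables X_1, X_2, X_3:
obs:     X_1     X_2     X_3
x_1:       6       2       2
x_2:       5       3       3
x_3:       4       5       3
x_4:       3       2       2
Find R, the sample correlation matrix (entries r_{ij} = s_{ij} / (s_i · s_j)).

Step 1 — column means:
  mean(X_1) = (6 + 5 + 4 + 3) / 4 = 18/4 = 4.5
  mean(X_2) = (2 + 3 + 5 + 2) / 4 = 12/4 = 3
  mean(X_3) = (2 + 3 + 3 + 2) / 4 = 10/4 = 2.5

Step 2 — sample variances and covariances s[i,j] = (1/(n-1)) · Σ_k (x_{k,i} - mean_i) · (x_{k,j} - mean_j), with n-1 = 3:
  s[X_1,X_1] = ((1.5)·(1.5) + (0.5)·(0.5) + (-0.5)·(-0.5) + (-1.5)·(-1.5)) / 3 = 5/3 = 1.6667
  s[X_1,X_2] = ((1.5)·(-1) + (0.5)·(0) + (-0.5)·(2) + (-1.5)·(-1)) / 3 = -1/3 = -0.3333
  s[X_1,X_3] = ((1.5)·(-0.5) + (0.5)·(0.5) + (-0.5)·(0.5) + (-1.5)·(-0.5)) / 3 = 0/3 = 0
  s[X_2,X_2] = ((-1)·(-1) + (0)·(0) + (2)·(2) + (-1)·(-1)) / 3 = 6/3 = 2
  s[X_2,X_3] = ((-1)·(-0.5) + (0)·(0.5) + (2)·(0.5) + (-1)·(-0.5)) / 3 = 2/3 = 0.6667
  s[X_3,X_3] = ((-0.5)·(-0.5) + (0.5)·(0.5) + (0.5)·(0.5) + (-0.5)·(-0.5)) / 3 = 1/3 = 0.3333
  Sample standard deviations s_i = √(s[i,i]):
  s(X_1) = √(1.6667) = 1.291
  s(X_2) = √(2) = 1.4142
  s(X_3) = √(0.3333) = 0.5774

Step 3 — r_{ij} = s_{ij} / (s_i · s_j):
  r[X_1,X_1] = 1 (diagonal).
  r[X_1,X_2] = -0.3333 / (1.291 · 1.4142) = -0.3333 / 1.8257 = -0.1826
  r[X_1,X_3] = 0 / (1.291 · 0.5774) = 0 / 0.7454 = 0
  r[X_2,X_2] = 1 (diagonal).
  r[X_2,X_3] = 0.6667 / (1.4142 · 0.5774) = 0.6667 / 0.8165 = 0.8165
  r[X_3,X_3] = 1 (diagonal).

R is symmetric with unit diagonal. Assembling:

R = [[1, -0.1826, 0],
 [-0.1826, 1, 0.8165],
 [0, 0.8165, 1]]


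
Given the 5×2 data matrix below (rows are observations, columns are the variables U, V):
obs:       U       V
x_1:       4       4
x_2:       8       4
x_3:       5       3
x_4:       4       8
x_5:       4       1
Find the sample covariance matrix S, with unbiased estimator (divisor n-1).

Step 1 — column means:
  mean(U) = (4 + 8 + 5 + 4 + 4) / 5 = 25/5 = 5
  mean(V) = (4 + 4 + 3 + 8 + 1) / 5 = 20/5 = 4

Step 2 — sample covariance S[i,j] = (1/(n-1)) · Σ_k (x_{k,i} - mean_i) · (x_{k,j} - mean_j), with n-1 = 4.
  S[U,U] = ((-1)·(-1) + (3)·(3) + (0)·(0) + (-1)·(-1) + (-1)·(-1)) / 4 = 12/4 = 3
  S[U,V] = ((-1)·(0) + (3)·(0) + (0)·(-1) + (-1)·(4) + (-1)·(-3)) / 4 = -1/4 = -0.25
  S[V,V] = ((0)·(0) + (0)·(0) + (-1)·(-1) + (4)·(4) + (-3)·(-3)) / 4 = 26/4 = 6.5

S is symmetric (S[j,i] = S[i,j]). Assembling:

S = [[3, -0.25],
 [-0.25, 6.5]]


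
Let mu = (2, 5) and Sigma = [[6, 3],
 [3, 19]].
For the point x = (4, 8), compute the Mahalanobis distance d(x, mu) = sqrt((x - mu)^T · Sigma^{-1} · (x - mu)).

Step 1 — centre the observation: (x - mu) = (2, 3).

Step 2 — invert Sigma. det(Sigma) = 6·19 - (3)² = 105.
  Sigma^{-1} = (1/det) · [[d, -b], [-b, a]] = [[0.181, -0.0286],
 [-0.0286, 0.0571]].

Step 3 — form the quadratic (x - mu)^T · Sigma^{-1} · (x - mu):
  Sigma^{-1} · (x - mu) = (0.2762, 0.1143).
  (x - mu)^T · [Sigma^{-1} · (x - mu)] = (2)·(0.2762) + (3)·(0.1143) = 0.8952.

Step 4 — take square root: d = √(0.8952) ≈ 0.9462.

d(x, mu) = √(0.8952) ≈ 0.9462


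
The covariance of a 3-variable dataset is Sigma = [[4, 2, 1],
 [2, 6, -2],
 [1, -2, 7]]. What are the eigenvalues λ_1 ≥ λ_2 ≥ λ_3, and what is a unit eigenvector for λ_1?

Step 1 — characteristic polynomial p(λ) = det(λI - Sigma) = λ³ - tr·λ² + c_1·λ - det, where tr = trace, c_1 = sum of the principal 2×2 minors, det = det(Sigma):
  tr = 4 + 6 + 7 = 17,
  c_1 = (4·6 - (2)²) + (4·7 - (1)²) + (6·7 - (-2)²) = 20 + 27 + 38 = 85,
  det = 4·(6·7 - (-2)²) - (2)·((2)·7 - (-2)·(1)) + (1)·((2)·(-2) - 6·(1)) = 4·(38) - (2)·(16) + (1)·(-10) = 110.
  So p(λ) = λ³ - 17λ² + 85λ - 110.
Step 2 — look for an integer root (rational root theorem: any rational root is an integer divisor of 110). Testing λ = 2:
  p(2) = 8 - 68 + 170 - 110 = 0  ✓
  Dividing out (λ - 2): p(λ) = (λ - 2)(λ² - 15λ + 55).
Step 3 — remaining eigenvalues from the quadratic λ² - 15λ + 55 = 0:
  Δ = 15² - 4·55 = 225 - 220 = 5,  λ = (15 ± √5)/2 = (15 ± 2.2361)/2 ≈ 8.618 or 6.382.
  Sorted: λ_1 = 8.618,  λ_2 = 6.382,  λ_3 = 2  (check: sum = 17 = tr ✓).

Step 4 — unit eigenvector for λ_1 ≈ 8.618: v spans the null space of (Sigma - λ_1 I), whose rows are
  r_1 = (-4.618, 2, 1),  r_2 = (2, -2.618, -2),  r_3 = (1, -2, -1.618).
  v is orthogonal to every row, so take v ∝ r_1 × r_2 = ((2)·(-2) - (1)·(-2.618), (1)·(2) - (-4.618)·(-2), (-4.618)·(-2.618) - (2)·(2)) ≈ (-1.382, -7.2361, 8.0902).
  Rescale (multiply by -1 so the first nonzero entry is positive): u = (1.382, 7.2361, -8.0902).
  ||u|| = √((1.382)² + (7.2361)² + (-8.0902)²) = √(119.7214) ≈ 10.9417,  v_1 = u/||u|| ≈ (0.1263, 0.6613, -0.7394) (||v_1|| = 1).

λ_1 = 8.618,  λ_2 = 6.382,  λ_3 = 2;  v_1 ≈ (0.1263, 0.6613, -0.7394)


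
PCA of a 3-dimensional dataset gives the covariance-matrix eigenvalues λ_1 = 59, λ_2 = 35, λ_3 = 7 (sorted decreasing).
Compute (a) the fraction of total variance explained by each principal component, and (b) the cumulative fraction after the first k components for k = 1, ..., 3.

Step 1 — total variance = trace(Sigma) = Σ λ_i = 59 + 35 + 7 = 101.

Step 2 — fraction explained by component i = λ_i / Σ λ:
  PC1: 59/101 = 0.5842
  PC2: 35/101 = 0.3465
  PC3: 7/101 = 0.0693

Step 3 — cumulative fraction after k components = (λ_1 + ... + λ_k) / Σ λ:
  k = 1: 59/101 = 0.5842
  k = 2: (59 + 35)/101 = 94/101 = 0.9307
  k = 3: (59 + 35 + 7)/101 = 101/101 = 1

Summary (fraction, with percent):

explained: PC1 0.5842 (58.42%), PC2 0.3465 (34.65%), PC3 0.0693 (6.93%);  cumulative: 0.5842, 0.9307, 1


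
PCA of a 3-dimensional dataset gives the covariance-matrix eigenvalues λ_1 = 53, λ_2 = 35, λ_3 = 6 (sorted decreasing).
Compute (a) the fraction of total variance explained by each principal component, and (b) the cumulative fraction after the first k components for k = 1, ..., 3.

Step 1 — total variance = trace(Sigma) = Σ λ_i = 53 + 35 + 6 = 94.

Step 2 — fraction explained by component i = λ_i / Σ λ:
  PC1: 53/94 = 0.5638
  PC2: 35/94 = 0.3723
  PC3: 6/94 = 0.0638

Step 3 — cumulative fraction after k components = (λ_1 + ... + λ_k) / Σ λ:
  k = 1: 53/94 = 0.5638
  k = 2: (53 + 35)/94 = 88/94 = 0.9362
  k = 3: (53 + 35 + 6)/94 = 94/94 = 1

Summary (fraction, with percent):

explained: PC1 0.5638 (56.38%), PC2 0.3723 (37.23%), PC3 0.0638 (6.38%);  cumulative: 0.5638, 0.9362, 1


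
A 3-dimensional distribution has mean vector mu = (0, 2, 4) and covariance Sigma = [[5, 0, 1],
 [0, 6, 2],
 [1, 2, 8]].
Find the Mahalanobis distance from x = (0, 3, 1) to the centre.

Step 1 — centre the observation: (x - mu) = (0, 1, -3).

Step 2 — invert Sigma (cofactor / det for 3×3, or solve directly):
  Sigma^{-1} = [[0.2056, 0.0093, -0.028],
 [0.0093, 0.1822, -0.0467],
 [-0.028, -0.0467, 0.1402]].

Step 3 — form the quadratic (x - mu)^T · Sigma^{-1} · (x - mu):
  Sigma^{-1} · (x - mu) = (0.0935, 0.3224, -0.4673).
  (x - mu)^T · [Sigma^{-1} · (x - mu)] = (0)·(0.0935) + (1)·(0.3224) + (-3)·(-0.4673) = 1.7243.

Step 4 — take square root: d = √(1.7243) ≈ 1.3131.

d(x, mu) = √(1.7243) ≈ 1.3131


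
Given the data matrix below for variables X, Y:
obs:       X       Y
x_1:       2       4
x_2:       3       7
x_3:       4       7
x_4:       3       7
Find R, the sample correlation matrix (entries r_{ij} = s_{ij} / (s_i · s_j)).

Step 1 — column means:
  mean(X) = (2 + 3 + 4 + 3) / 4 = 12/4 = 3
  mean(Y) = (4 + 7 + 7 + 7) / 4 = 25/4 = 6.25

Step 2 — sample variances and covariances s[i,j] = (1/(n-1)) · Σ_k (x_{k,i} - mean_i) · (x_{k,j} - mean_j), with n-1 = 3:
  s[X,X] = ((-1)·(-1) + (0)·(0) + (1)·(1) + (0)·(0)) / 3 = 2/3 = 0.6667
  s[X,Y] = ((-1)·(-2.25) + (0)·(0.75) + (1)·(0.75) + (0)·(0.75)) / 3 = 3/3 = 1
  s[Y,Y] = ((-2.25)·(-2.25) + (0.75)·(0.75) + (0.75)·(0.75) + (0.75)·(0.75)) / 3 = 6.75/3 = 2.25
  Sample standard deviations s_i = √(s[i,i]):
  s(X) = √(0.6667) = 0.8165
  s(Y) = √(2.25) = 1.5

Step 3 — r_{ij} = s_{ij} / (s_i · s_j):
  r[X,X] = 1 (diagonal).
  r[X,Y] = 1 / (0.8165 · 1.5) = 1 / 1.2247 = 0.8165
  r[Y,Y] = 1 (diagonal).

R is symmetric with unit diagonal. Assembling:

R = [[1, 0.8165],
 [0.8165, 1]]


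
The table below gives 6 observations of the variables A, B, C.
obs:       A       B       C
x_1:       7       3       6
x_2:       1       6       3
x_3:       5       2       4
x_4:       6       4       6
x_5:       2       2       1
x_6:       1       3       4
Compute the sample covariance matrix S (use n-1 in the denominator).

Step 1 — column means:
  mean(A) = (7 + 1 + 5 + 6 + 2 + 1) / 6 = 22/6 = 3.6667
  mean(B) = (3 + 6 + 2 + 4 + 2 + 3) / 6 = 20/6 = 3.3333
  mean(C) = (6 + 3 + 4 + 6 + 1 + 4) / 6 = 24/6 = 4

Step 2 — sample covariance S[i,j] = (1/(n-1)) · Σ_k (x_{k,i} - mean_i) · (x_{k,j} - mean_j), with n-1 = 5.
  S[A,A] = ((3.3333)·(3.3333) + (-2.6667)·(-2.6667) + (1.3333)·(1.3333) + (2.3333)·(2.3333) + (-1.6667)·(-1.6667) + (-2.6667)·(-2.6667)) / 5 = 35.3333/5 = 7.0667
  S[A,B] = ((3.3333)·(-0.3333) + (-2.6667)·(2.6667) + (1.3333)·(-1.3333) + (2.3333)·(0.6667) + (-1.6667)·(-1.3333) + (-2.6667)·(-0.3333)) / 5 = -5.3333/5 = -1.0667
  S[A,C] = ((3.3333)·(2) + (-2.6667)·(-1) + (1.3333)·(0) + (2.3333)·(2) + (-1.6667)·(-3) + (-2.6667)·(0)) / 5 = 19/5 = 3.8
  S[B,B] = ((-0.3333)·(-0.3333) + (2.6667)·(2.6667) + (-1.3333)·(-1.3333) + (0.6667)·(0.6667) + (-1.3333)·(-1.3333) + (-0.3333)·(-0.3333)) / 5 = 11.3333/5 = 2.2667
  S[B,C] = ((-0.3333)·(2) + (2.6667)·(-1) + (-1.3333)·(0) + (0.6667)·(2) + (-1.3333)·(-3) + (-0.3333)·(0)) / 5 = 2/5 = 0.4
  S[C,C] = ((2)·(2) + (-1)·(-1) + (0)·(0) + (2)·(2) + (-3)·(-3) + (0)·(0)) / 5 = 18/5 = 3.6

S is symmetric (S[j,i] = S[i,j]). Assembling:

S = [[7.0667, -1.0667, 3.8],
 [-1.0667, 2.2667, 0.4],
 [3.8, 0.4, 3.6]]


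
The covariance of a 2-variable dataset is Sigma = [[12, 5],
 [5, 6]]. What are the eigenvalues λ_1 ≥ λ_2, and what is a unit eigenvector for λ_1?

Step 1 — characteristic polynomial of 2×2 Sigma:
  det(Sigma - λI) = λ² - trace · λ + det = 0.
  trace = 12 + 6 = 18, det = 12·6 - (5)² = 47.
Step 2 — discriminant:
  Δ = trace² - 4·det = 324 - 188 = 136.
Step 3 — eigenvalues:
  λ = (trace ± √Δ)/2 = (18 ± 11.6619)/2,
  λ_1 = 14.831,  λ_2 = 3.169.

Step 4 — unit eigenvector for λ_1: solve (Sigma - λ_1 I)v = 0. First row:
  (12 - 14.831)·v_x + (5)·v_y = 0, i.e. (-2.831)·v_x + (5)·v_y = 0,
  so v ∝ (b, λ_1 - a) = (5, 2.831) = u.
  ||u|| = √((5)² + (2.831)²) = √(33.0143) ≈ 5.7458,
  v_1 = u/||u|| ≈ (0.8702, 0.4927) (||v_1|| = 1).

λ_1 = 14.831,  λ_2 = 3.169;  v_1 ≈ (0.8702, 0.4927)


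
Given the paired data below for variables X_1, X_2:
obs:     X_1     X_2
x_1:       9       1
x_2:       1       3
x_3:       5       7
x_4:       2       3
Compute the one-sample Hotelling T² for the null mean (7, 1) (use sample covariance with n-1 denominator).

Step 1 — sample mean vector:
  mean(X_1) = (9 + 1 + 5 + 2) / 4 = 17/4 = 4.25
  mean(X_2) = (1 + 3 + 7 + 3) / 4 = 14/4 = 3.5
  x̄ = (4.25, 3.5),  deviation x̄ - mu_0 = (4.25, 3.5) - (7, 1) = (-2.75, 2.5).

Step 2 — sample covariance matrix, S[i,j] = (1/(n-1)) · Σ_k (x_{k,i} - mean_i) · (x_{k,j} - mean_j), divisor n-1 = 3:
  S[X_1,X_1] = ((4.75)·(4.75) + (-3.25)·(-3.25) + (0.75)·(0.75) + (-2.25)·(-2.25)) / 3 = 38.75/3 = 12.9167
  S[X_1,X_2] = ((4.75)·(-2.5) + (-3.25)·(-0.5) + (0.75)·(3.5) + (-2.25)·(-0.5)) / 3 = -6.5/3 = -2.1667
  S[X_2,X_2] = ((-2.5)·(-2.5) + (-0.5)·(-0.5) + (3.5)·(3.5) + (-0.5)·(-0.5)) / 3 = 19/3 = 6.3333
  S = [[12.9167, -2.1667],
 [-2.1667, 6.3333]].

Step 3 — invert S. det(S) = 12.9167·6.3333 - (-2.1667)² = 77.1111.
  S^{-1} = (1/det) · [[d, -b], [-b, a]] = [[0.0821, 0.0281],
 [0.0281, 0.1675]].

Step 4 — quadratic form (x̄ - mu_0)^T · S^{-1} · (x̄ - mu_0):
  S^{-1} · (x̄ - mu_0) = (-0.1556, 0.3415),
  (x̄ - mu_0)^T · [...] = (-2.75)·(-0.1556) + (2.5)·(0.3415) = 1.2817.

Step 5 — scale by n: T² = 4 · 1.2817 = 5.1268.

T² ≈ 5.1268


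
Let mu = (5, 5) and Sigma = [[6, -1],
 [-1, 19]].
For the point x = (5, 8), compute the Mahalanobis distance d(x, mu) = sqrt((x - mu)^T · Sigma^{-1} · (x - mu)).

Step 1 — centre the observation: (x - mu) = (0, 3).

Step 2 — invert Sigma. det(Sigma) = 6·19 - (-1)² = 113.
  Sigma^{-1} = (1/det) · [[d, -b], [-b, a]] = [[0.1681, 0.0088],
 [0.0088, 0.0531]].

Step 3 — form the quadratic (x - mu)^T · Sigma^{-1} · (x - mu):
  Sigma^{-1} · (x - mu) = (0.0265, 0.1593).
  (x - mu)^T · [Sigma^{-1} · (x - mu)] = (0)·(0.0265) + (3)·(0.1593) = 0.4779.

Step 4 — take square root: d = √(0.4779) ≈ 0.6913.

d(x, mu) = √(0.4779) ≈ 0.6913


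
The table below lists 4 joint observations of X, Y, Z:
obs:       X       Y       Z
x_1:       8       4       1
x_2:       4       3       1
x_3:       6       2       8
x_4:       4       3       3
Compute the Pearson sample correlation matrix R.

Step 1 — column means:
  mean(X) = (8 + 4 + 6 + 4) / 4 = 22/4 = 5.5
  mean(Y) = (4 + 3 + 2 + 3) / 4 = 12/4 = 3
  mean(Z) = (1 + 1 + 8 + 3) / 4 = 13/4 = 3.25

Step 2 — sample variances and covariances s[i,j] = (1/(n-1)) · Σ_k (x_{k,i} - mean_i) · (x_{k,j} - mean_j), with n-1 = 3:
  s[X,X] = ((2.5)·(2.5) + (-1.5)·(-1.5) + (0.5)·(0.5) + (-1.5)·(-1.5)) / 3 = 11/3 = 3.6667
  s[X,Y] = ((2.5)·(1) + (-1.5)·(0) + (0.5)·(-1) + (-1.5)·(0)) / 3 = 2/3 = 0.6667
  s[X,Z] = ((2.5)·(-2.25) + (-1.5)·(-2.25) + (0.5)·(4.75) + (-1.5)·(-0.25)) / 3 = 0.5/3 = 0.1667
  s[Y,Y] = ((1)·(1) + (0)·(0) + (-1)·(-1) + (0)·(0)) / 3 = 2/3 = 0.6667
  s[Y,Z] = ((1)·(-2.25) + (0)·(-2.25) + (-1)·(4.75) + (0)·(-0.25)) / 3 = -7/3 = -2.3333
  s[Z,Z] = ((-2.25)·(-2.25) + (-2.25)·(-2.25) + (4.75)·(4.75) + (-0.25)·(-0.25)) / 3 = 32.75/3 = 10.9167
  Sample standard deviations s_i = √(s[i,i]):
  s(X) = √(3.6667) = 1.9149
  s(Y) = √(0.6667) = 0.8165
  s(Z) = √(10.9167) = 3.304

Step 3 — r_{ij} = s_{ij} / (s_i · s_j):
  r[X,X] = 1 (diagonal).
  r[X,Y] = 0.6667 / (1.9149 · 0.8165) = 0.6667 / 1.5635 = 0.4264
  r[X,Z] = 0.1667 / (1.9149 · 3.304) = 0.1667 / 6.3268 = 0.0263
  r[Y,Y] = 1 (diagonal).
  r[Y,Z] = -2.3333 / (0.8165 · 3.304) = -2.3333 / 2.6977 = -0.8649
  r[Z,Z] = 1 (diagonal).

R is symmetric with unit diagonal. Assembling:

R = [[1, 0.4264, 0.0263],
 [0.4264, 1, -0.8649],
 [0.0263, -0.8649, 1]]


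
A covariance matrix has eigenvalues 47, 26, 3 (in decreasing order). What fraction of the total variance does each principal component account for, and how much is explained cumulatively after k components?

Step 1 — total variance = trace(Sigma) = Σ λ_i = 47 + 26 + 3 = 76.

Step 2 — fraction explained by component i = λ_i / Σ λ:
  PC1: 47/76 = 0.6184
  PC2: 26/76 = 0.3421
  PC3: 3/76 = 0.0395

Step 3 — cumulative fraction after k components = (λ_1 + ... + λ_k) / Σ λ:
  k = 1: 47/76 = 0.6184
  k = 2: (47 + 26)/76 = 73/76 = 0.9605
  k = 3: (47 + 26 + 3)/76 = 76/76 = 1

Summary (fraction, with percent):

explained: PC1 0.6184 (61.84%), PC2 0.3421 (34.21%), PC3 0.0395 (3.95%);  cumulative: 0.6184, 0.9605, 1


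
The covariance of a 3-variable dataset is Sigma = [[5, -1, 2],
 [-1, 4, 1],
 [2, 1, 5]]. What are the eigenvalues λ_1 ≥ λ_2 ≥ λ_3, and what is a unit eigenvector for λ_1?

Step 1 — characteristic polynomial p(λ) = det(λI - Sigma) = λ³ - tr·λ² + c_1·λ - det, where tr = trace, c_1 = sum of the principal 2×2 minors, det = det(Sigma):
  tr = 5 + 4 + 5 = 14,
  c_1 = (5·4 - (-1)²) + (5·5 - (2)²) + (4·5 - (1)²) = 19 + 21 + 19 = 59,
  det = 5·(4·5 - (1)²) - (-1)·((-1)·5 - (1)·(2)) + (2)·((-1)·(1) - 4·(2)) = 5·(19) - (-1)·(-7) + (2)·(-9) = 70.
  So p(λ) = λ³ - 14λ² + 59λ - 70.
Step 2 — look for an integer root (rational root theorem: any rational root is an integer divisor of 70). Testing λ = 2:
  p(2) = 8 - 56 + 118 - 70 = 0  ✓
  Dividing out (λ - 2): p(λ) = (λ - 2)(λ² - 12λ + 35).
Step 3 — remaining eigenvalues from the quadratic λ² - 12λ + 35 = 0:
  Δ = 12² - 4·35 = 144 - 140 = 4,  λ = (12 ± √4)/2 = (12 ± 2)/2 = 7 or 5.
  Sorted: λ_1 = 7,  λ_2 = 5,  λ_3 = 2  (check: sum = 14 = tr ✓).

Step 4 — unit eigenvector for λ_1 = 7: v spans the null space of (Sigma - λ_1 I), whose rows are
  r_1 = (-2, -1, 2),  r_2 = (-1, -3, 1),  r_3 = (2, 1, -2).
  v is orthogonal to every row, so take v ∝ r_1 × r_2 = ((-1)·(1) - (2)·(-3), (2)·(-1) - (-2)·(1), (-2)·(-3) - (-1)·(-1)) = (5, 0, 5).
  Rescale (divide by 5): u = (1, 0, 1).
  ||u|| = √((1)² + (0)² + (1)²) = √(2) ≈ 1.4142,  v_1 = u/||u|| ≈ (0.7071, 0, 0.7071) (||v_1|| = 1).

λ_1 = 7,  λ_2 = 5,  λ_3 = 2;  v_1 ≈ (0.7071, 0, 0.7071)


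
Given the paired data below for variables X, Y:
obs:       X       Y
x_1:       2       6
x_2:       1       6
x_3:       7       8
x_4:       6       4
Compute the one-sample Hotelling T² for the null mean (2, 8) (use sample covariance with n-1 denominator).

Step 1 — sample mean vector:
  mean(X) = (2 + 1 + 7 + 6) / 4 = 16/4 = 4
  mean(Y) = (6 + 6 + 8 + 4) / 4 = 24/4 = 6
  x̄ = (4, 6),  deviation x̄ - mu_0 = (4, 6) - (2, 8) = (2, -2).

Step 2 — sample covariance matrix, S[i,j] = (1/(n-1)) · Σ_k (x_{k,i} - mean_i) · (x_{k,j} - mean_j), divisor n-1 = 3:
  S[X,X] = ((-2)·(-2) + (-3)·(-3) + (3)·(3) + (2)·(2)) / 3 = 26/3 = 8.6667
  S[X,Y] = ((-2)·(0) + (-3)·(0) + (3)·(2) + (2)·(-2)) / 3 = 2/3 = 0.6667
  S[Y,Y] = ((0)·(0) + (0)·(0) + (2)·(2) + (-2)·(-2)) / 3 = 8/3 = 2.6667
  S = [[8.6667, 0.6667],
 [0.6667, 2.6667]].

Step 3 — invert S. det(S) = 8.6667·2.6667 - (0.6667)² = 22.6667.
  S^{-1} = (1/det) · [[d, -b], [-b, a]] = [[0.1176, -0.0294],
 [-0.0294, 0.3824]].

Step 4 — quadratic form (x̄ - mu_0)^T · S^{-1} · (x̄ - mu_0):
  S^{-1} · (x̄ - mu_0) = (0.2941, -0.8235),
  (x̄ - mu_0)^T · [...] = (2)·(0.2941) + (-2)·(-0.8235) = 2.2353.

Step 5 — scale by n: T² = 4 · 2.2353 = 8.9412.

T² ≈ 8.9412


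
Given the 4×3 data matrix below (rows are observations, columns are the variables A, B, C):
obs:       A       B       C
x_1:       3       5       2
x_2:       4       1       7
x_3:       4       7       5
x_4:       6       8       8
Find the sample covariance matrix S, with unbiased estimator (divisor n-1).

Step 1 — column means:
  mean(A) = (3 + 4 + 4 + 6) / 4 = 17/4 = 4.25
  mean(B) = (5 + 1 + 7 + 8) / 4 = 21/4 = 5.25
  mean(C) = (2 + 7 + 5 + 8) / 4 = 22/4 = 5.5

Step 2 — sample covariance S[i,j] = (1/(n-1)) · Σ_k (x_{k,i} - mean_i) · (x_{k,j} - mean_j), with n-1 = 3.
  S[A,A] = ((-1.25)·(-1.25) + (-0.25)·(-0.25) + (-0.25)·(-0.25) + (1.75)·(1.75)) / 3 = 4.75/3 = 1.5833
  S[A,B] = ((-1.25)·(-0.25) + (-0.25)·(-4.25) + (-0.25)·(1.75) + (1.75)·(2.75)) / 3 = 5.75/3 = 1.9167
  S[A,C] = ((-1.25)·(-3.5) + (-0.25)·(1.5) + (-0.25)·(-0.5) + (1.75)·(2.5)) / 3 = 8.5/3 = 2.8333
  S[B,B] = ((-0.25)·(-0.25) + (-4.25)·(-4.25) + (1.75)·(1.75) + (2.75)·(2.75)) / 3 = 28.75/3 = 9.5833
  S[B,C] = ((-0.25)·(-3.5) + (-4.25)·(1.5) + (1.75)·(-0.5) + (2.75)·(2.5)) / 3 = 0.5/3 = 0.1667
  S[C,C] = ((-3.5)·(-3.5) + (1.5)·(1.5) + (-0.5)·(-0.5) + (2.5)·(2.5)) / 3 = 21/3 = 7

S is symmetric (S[j,i] = S[i,j]). Assembling:

S = [[1.5833, 1.9167, 2.8333],
 [1.9167, 9.5833, 0.1667],
 [2.8333, 0.1667, 7]]


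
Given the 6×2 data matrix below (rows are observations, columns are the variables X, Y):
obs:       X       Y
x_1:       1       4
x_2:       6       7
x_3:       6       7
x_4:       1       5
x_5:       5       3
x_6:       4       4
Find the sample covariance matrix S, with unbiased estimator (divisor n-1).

Step 1 — column means:
  mean(X) = (1 + 6 + 6 + 1 + 5 + 4) / 6 = 23/6 = 3.8333
  mean(Y) = (4 + 7 + 7 + 5 + 3 + 4) / 6 = 30/6 = 5

Step 2 — sample covariance S[i,j] = (1/(n-1)) · Σ_k (x_{k,i} - mean_i) · (x_{k,j} - mean_j), with n-1 = 5.
  S[X,X] = ((-2.8333)·(-2.8333) + (2.1667)·(2.1667) + (2.1667)·(2.1667) + (-2.8333)·(-2.8333) + (1.1667)·(1.1667) + (0.1667)·(0.1667)) / 5 = 26.8333/5 = 5.3667
  S[X,Y] = ((-2.8333)·(-1) + (2.1667)·(2) + (2.1667)·(2) + (-2.8333)·(0) + (1.1667)·(-2) + (0.1667)·(-1)) / 5 = 9/5 = 1.8
  S[Y,Y] = ((-1)·(-1) + (2)·(2) + (2)·(2) + (0)·(0) + (-2)·(-2) + (-1)·(-1)) / 5 = 14/5 = 2.8

S is symmetric (S[j,i] = S[i,j]). Assembling:

S = [[5.3667, 1.8],
 [1.8, 2.8]]


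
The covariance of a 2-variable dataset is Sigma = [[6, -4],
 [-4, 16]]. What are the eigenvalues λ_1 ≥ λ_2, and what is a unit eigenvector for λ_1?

Step 1 — characteristic polynomial of 2×2 Sigma:
  det(Sigma - λI) = λ² - trace · λ + det = 0.
  trace = 6 + 16 = 22, det = 6·16 - (-4)² = 80.
Step 2 — discriminant:
  Δ = trace² - 4·det = 484 - 320 = 164.
Step 3 — eigenvalues:
  λ = (trace ± √Δ)/2 = (22 ± 12.8062)/2,
  λ_1 = 17.4031,  λ_2 = 4.5969.

Step 4 — unit eigenvector for λ_1: solve (Sigma - λ_1 I)v = 0. First row:
  (6 - 17.4031)·v_x + (-4)·v_y = 0, i.e. (-11.4031)·v_x + (-4)·v_y = 0,
  so v ∝ (b, λ_1 - a) = (-4, 11.4031); multiply by -1 so the first entry is positive: u = (4, -11.4031).
  ||u|| = √((4)² + (-11.4031)²) = √(146.0312) ≈ 12.0843,
  v_1 = u/||u|| ≈ (0.331, -0.9436) (||v_1|| = 1).

λ_1 = 17.4031,  λ_2 = 4.5969;  v_1 ≈ (0.331, -0.9436)


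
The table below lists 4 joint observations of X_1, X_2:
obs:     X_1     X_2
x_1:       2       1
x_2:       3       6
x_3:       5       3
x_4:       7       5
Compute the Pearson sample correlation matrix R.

Step 1 — column means:
  mean(X_1) = (2 + 3 + 5 + 7) / 4 = 17/4 = 4.25
  mean(X_2) = (1 + 6 + 3 + 5) / 4 = 15/4 = 3.75

Step 2 — sample variances and covariances s[i,j] = (1/(n-1)) · Σ_k (x_{k,i} - mean_i) · (x_{k,j} - mean_j), with n-1 = 3:
  s[X_1,X_1] = ((-2.25)·(-2.25) + (-1.25)·(-1.25) + (0.75)·(0.75) + (2.75)·(2.75)) / 3 = 14.75/3 = 4.9167
  s[X_1,X_2] = ((-2.25)·(-2.75) + (-1.25)·(2.25) + (0.75)·(-0.75) + (2.75)·(1.25)) / 3 = 6.25/3 = 2.0833
  s[X_2,X_2] = ((-2.75)·(-2.75) + (2.25)·(2.25) + (-0.75)·(-0.75) + (1.25)·(1.25)) / 3 = 14.75/3 = 4.9167
  Sample standard deviations s_i = √(s[i,i]):
  s(X_1) = √(4.9167) = 2.2174
  s(X_2) = √(4.9167) = 2.2174

Step 3 — r_{ij} = s_{ij} / (s_i · s_j):
  r[X_1,X_1] = 1 (diagonal).
  r[X_1,X_2] = 2.0833 / (2.2174 · 2.2174) = 2.0833 / 4.9167 = 0.4237
  r[X_2,X_2] = 1 (diagonal).

R is symmetric with unit diagonal. Assembling:

R = [[1, 0.4237],
 [0.4237, 1]]


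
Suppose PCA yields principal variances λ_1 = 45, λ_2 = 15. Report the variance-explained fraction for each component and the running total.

Step 1 — total variance = trace(Sigma) = Σ λ_i = 45 + 15 = 60.

Step 2 — fraction explained by component i = λ_i / Σ λ:
  PC1: 45/60 = 0.75
  PC2: 15/60 = 0.25

Step 3 — cumulative fraction after k components = (λ_1 + ... + λ_k) / Σ λ:
  k = 1: 45/60 = 0.75
  k = 2: (45 + 15)/60 = 60/60 = 1

Summary (fraction, with percent):

explained: PC1 0.75 (75%), PC2 0.25 (25%);  cumulative: 0.75, 1


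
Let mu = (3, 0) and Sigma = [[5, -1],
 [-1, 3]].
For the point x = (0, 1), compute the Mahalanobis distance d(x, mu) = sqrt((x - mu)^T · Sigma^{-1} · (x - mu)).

Step 1 — centre the observation: (x - mu) = (-3, 1).

Step 2 — invert Sigma. det(Sigma) = 5·3 - (-1)² = 14.
  Sigma^{-1} = (1/det) · [[d, -b], [-b, a]] = [[0.2143, 0.0714],
 [0.0714, 0.3571]].

Step 3 — form the quadratic (x - mu)^T · Sigma^{-1} · (x - mu):
  Sigma^{-1} · (x - mu) = (-0.5714, 0.1429).
  (x - mu)^T · [Sigma^{-1} · (x - mu)] = (-3)·(-0.5714) + (1)·(0.1429) = 1.8571.

Step 4 — take square root: d = √(1.8571) ≈ 1.3628.

d(x, mu) = √(1.8571) ≈ 1.3628


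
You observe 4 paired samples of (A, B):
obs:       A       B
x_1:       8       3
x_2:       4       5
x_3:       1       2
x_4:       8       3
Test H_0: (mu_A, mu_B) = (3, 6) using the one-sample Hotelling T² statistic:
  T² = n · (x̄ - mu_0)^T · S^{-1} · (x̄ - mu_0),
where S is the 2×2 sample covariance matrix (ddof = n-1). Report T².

Step 1 — sample mean vector:
  mean(A) = (8 + 4 + 1 + 8) / 4 = 21/4 = 5.25
  mean(B) = (3 + 5 + 2 + 3) / 4 = 13/4 = 3.25
  x̄ = (5.25, 3.25),  deviation x̄ - mu_0 = (5.25, 3.25) - (3, 6) = (2.25, -2.75).

Step 2 — sample covariance matrix, S[i,j] = (1/(n-1)) · Σ_k (x_{k,i} - mean_i) · (x_{k,j} - mean_j), divisor n-1 = 3:
  S[A,A] = ((2.75)·(2.75) + (-1.25)·(-1.25) + (-4.25)·(-4.25) + (2.75)·(2.75)) / 3 = 34.75/3 = 11.5833
  S[A,B] = ((2.75)·(-0.25) + (-1.25)·(1.75) + (-4.25)·(-1.25) + (2.75)·(-0.25)) / 3 = 1.75/3 = 0.5833
  S[B,B] = ((-0.25)·(-0.25) + (1.75)·(1.75) + (-1.25)·(-1.25) + (-0.25)·(-0.25)) / 3 = 4.75/3 = 1.5833
  S = [[11.5833, 0.5833],
 [0.5833, 1.5833]].

Step 3 — invert S. det(S) = 11.5833·1.5833 - (0.5833)² = 18.
  S^{-1} = (1/det) · [[d, -b], [-b, a]] = [[0.088, -0.0324],
 [-0.0324, 0.6435]].

Step 4 — quadratic form (x̄ - mu_0)^T · S^{-1} · (x̄ - mu_0):
  S^{-1} · (x̄ - mu_0) = (0.287, -1.8426),
  (x̄ - mu_0)^T · [...] = (2.25)·(0.287) + (-2.75)·(-1.8426) = 5.713.

Step 5 — scale by n: T² = 4 · 5.713 = 22.8519.

T² ≈ 22.8519


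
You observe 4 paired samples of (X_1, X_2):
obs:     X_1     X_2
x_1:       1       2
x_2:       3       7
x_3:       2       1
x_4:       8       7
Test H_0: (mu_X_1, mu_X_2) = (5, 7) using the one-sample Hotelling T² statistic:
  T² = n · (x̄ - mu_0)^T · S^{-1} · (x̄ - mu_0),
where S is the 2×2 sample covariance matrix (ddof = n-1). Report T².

Step 1 — sample mean vector:
  mean(X_1) = (1 + 3 + 2 + 8) / 4 = 14/4 = 3.5
  mean(X_2) = (2 + 7 + 1 + 7) / 4 = 17/4 = 4.25
  x̄ = (3.5, 4.25),  deviation x̄ - mu_0 = (3.5, 4.25) - (5, 7) = (-1.5, -2.75).

Step 2 — sample covariance matrix, S[i,j] = (1/(n-1)) · Σ_k (x_{k,i} - mean_i) · (x_{k,j} - mean_j), divisor n-1 = 3:
  S[X_1,X_1] = ((-2.5)·(-2.5) + (-0.5)·(-0.5) + (-1.5)·(-1.5) + (4.5)·(4.5)) / 3 = 29/3 = 9.6667
  S[X_1,X_2] = ((-2.5)·(-2.25) + (-0.5)·(2.75) + (-1.5)·(-3.25) + (4.5)·(2.75)) / 3 = 21.5/3 = 7.1667
  S[X_2,X_2] = ((-2.25)·(-2.25) + (2.75)·(2.75) + (-3.25)·(-3.25) + (2.75)·(2.75)) / 3 = 30.75/3 = 10.25
  S = [[9.6667, 7.1667],
 [7.1667, 10.25]].

Step 3 — invert S. det(S) = 9.6667·10.25 - (7.1667)² = 47.7222.
  S^{-1} = (1/det) · [[d, -b], [-b, a]] = [[0.2148, -0.1502],
 [-0.1502, 0.2026]].

Step 4 — quadratic form (x̄ - mu_0)^T · S^{-1} · (x̄ - mu_0):
  S^{-1} · (x̄ - mu_0) = (0.0908, -0.3318),
  (x̄ - mu_0)^T · [...] = (-1.5)·(0.0908) + (-2.75)·(-0.3318) = 0.7762.

Step 5 — scale by n: T² = 4 · 0.7762 = 3.1048.

T² ≈ 3.1048


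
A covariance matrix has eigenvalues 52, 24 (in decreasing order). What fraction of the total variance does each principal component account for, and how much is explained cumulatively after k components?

Step 1 — total variance = trace(Sigma) = Σ λ_i = 52 + 24 = 76.

Step 2 — fraction explained by component i = λ_i / Σ λ:
  PC1: 52/76 = 0.6842
  PC2: 24/76 = 0.3158

Step 3 — cumulative fraction after k components = (λ_1 + ... + λ_k) / Σ λ:
  k = 1: 52/76 = 0.6842
  k = 2: (52 + 24)/76 = 76/76 = 1

Summary (fraction, with percent):

explained: PC1 0.6842 (68.42%), PC2 0.3158 (31.58%);  cumulative: 0.6842, 1


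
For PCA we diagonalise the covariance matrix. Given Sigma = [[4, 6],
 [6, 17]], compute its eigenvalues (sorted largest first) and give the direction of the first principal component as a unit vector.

Step 1 — characteristic polynomial of 2×2 Sigma:
  det(Sigma - λI) = λ² - trace · λ + det = 0.
  trace = 4 + 17 = 21, det = 4·17 - (6)² = 32.
Step 2 — discriminant:
  Δ = trace² - 4·det = 441 - 128 = 313.
Step 3 — eigenvalues:
  λ = (trace ± √Δ)/2 = (21 ± 17.6918)/2,
  λ_1 = 19.3459,  λ_2 = 1.6541.

Step 4 — unit eigenvector for λ_1: solve (Sigma - λ_1 I)v = 0. First row:
  (4 - 19.3459)·v_x + (6)·v_y = 0, i.e. (-15.3459)·v_x + (6)·v_y = 0,
  so v ∝ (b, λ_1 - a) = (6, 15.3459) = u.
  ||u|| = √((6)² + (15.3459)²) = √(271.4967) ≈ 16.4772,
  v_1 = u/||u|| ≈ (0.3641, 0.9313) (||v_1|| = 1).

λ_1 = 19.3459,  λ_2 = 1.6541;  v_1 ≈ (0.3641, 0.9313)


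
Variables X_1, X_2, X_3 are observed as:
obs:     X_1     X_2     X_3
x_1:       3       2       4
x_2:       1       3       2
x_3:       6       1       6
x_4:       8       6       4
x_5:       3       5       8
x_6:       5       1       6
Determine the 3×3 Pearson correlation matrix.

Step 1 — column means:
  mean(X_1) = (3 + 1 + 6 + 8 + 3 + 5) / 6 = 26/6 = 4.3333
  mean(X_2) = (2 + 3 + 1 + 6 + 5 + 1) / 6 = 18/6 = 3
  mean(X_3) = (4 + 2 + 6 + 4 + 8 + 6) / 6 = 30/6 = 5

Step 2 — sample variances and covariances s[i,j] = (1/(n-1)) · Σ_k (x_{k,i} - mean_i) · (x_{k,j} - mean_j), with n-1 = 5:
  s[X_1,X_1] = ((-1.3333)·(-1.3333) + (-3.3333)·(-3.3333) + (1.6667)·(1.6667) + (3.6667)·(3.6667) + (-1.3333)·(-1.3333) + (0.6667)·(0.6667)) / 5 = 31.3333/5 = 6.2667
  s[X_1,X_2] = ((-1.3333)·(-1) + (-3.3333)·(0) + (1.6667)·(-2) + (3.6667)·(3) + (-1.3333)·(2) + (0.6667)·(-2)) / 5 = 5/5 = 1
  s[X_1,X_3] = ((-1.3333)·(-1) + (-3.3333)·(-3) + (1.6667)·(1) + (3.6667)·(-1) + (-1.3333)·(3) + (0.6667)·(1)) / 5 = 6/5 = 1.2
  s[X_2,X_2] = ((-1)·(-1) + (0)·(0) + (-2)·(-2) + (3)·(3) + (2)·(2) + (-2)·(-2)) / 5 = 22/5 = 4.4
  s[X_2,X_3] = ((-1)·(-1) + (0)·(-3) + (-2)·(1) + (3)·(-1) + (2)·(3) + (-2)·(1)) / 5 = 0/5 = 0
  s[X_3,X_3] = ((-1)·(-1) + (-3)·(-3) + (1)·(1) + (-1)·(-1) + (3)·(3) + (1)·(1)) / 5 = 22/5 = 4.4
  Sample standard deviations s_i = √(s[i,i]):
  s(X_1) = √(6.2667) = 2.5033
  s(X_2) = √(4.4) = 2.0976
  s(X_3) = √(4.4) = 2.0976

Step 3 — r_{ij} = s_{ij} / (s_i · s_j):
  r[X_1,X_1] = 1 (diagonal).
  r[X_1,X_2] = 1 / (2.5033 · 2.0976) = 1 / 5.251 = 0.1904
  r[X_1,X_3] = 1.2 / (2.5033 · 2.0976) = 1.2 / 5.251 = 0.2285
  r[X_2,X_2] = 1 (diagonal).
  r[X_2,X_3] = 0 / (2.0976 · 2.0976) = 0 / 4.4 = 0
  r[X_3,X_3] = 1 (diagonal).

R is symmetric with unit diagonal. Assembling:

R = [[1, 0.1904, 0.2285],
 [0.1904, 1, 0],
 [0.2285, 0, 1]]


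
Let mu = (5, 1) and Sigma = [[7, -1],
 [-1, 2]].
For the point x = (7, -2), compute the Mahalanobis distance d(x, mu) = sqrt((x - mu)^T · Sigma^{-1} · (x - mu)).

Step 1 — centre the observation: (x - mu) = (2, -3).

Step 2 — invert Sigma. det(Sigma) = 7·2 - (-1)² = 13.
  Sigma^{-1} = (1/det) · [[d, -b], [-b, a]] = [[0.1538, 0.0769],
 [0.0769, 0.5385]].

Step 3 — form the quadratic (x - mu)^T · Sigma^{-1} · (x - mu):
  Sigma^{-1} · (x - mu) = (0.0769, -1.4615).
  (x - mu)^T · [Sigma^{-1} · (x - mu)] = (2)·(0.0769) + (-3)·(-1.4615) = 4.5385.

Step 4 — take square root: d = √(4.5385) ≈ 2.1304.

d(x, mu) = √(4.5385) ≈ 2.1304


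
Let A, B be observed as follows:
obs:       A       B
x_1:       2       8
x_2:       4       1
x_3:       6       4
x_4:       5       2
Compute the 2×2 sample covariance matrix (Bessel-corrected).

Step 1 — column means:
  mean(A) = (2 + 4 + 6 + 5) / 4 = 17/4 = 4.25
  mean(B) = (8 + 1 + 4 + 2) / 4 = 15/4 = 3.75

Step 2 — sample covariance S[i,j] = (1/(n-1)) · Σ_k (x_{k,i} - mean_i) · (x_{k,j} - mean_j), with n-1 = 3.
  S[A,A] = ((-2.25)·(-2.25) + (-0.25)·(-0.25) + (1.75)·(1.75) + (0.75)·(0.75)) / 3 = 8.75/3 = 2.9167
  S[A,B] = ((-2.25)·(4.25) + (-0.25)·(-2.75) + (1.75)·(0.25) + (0.75)·(-1.75)) / 3 = -9.75/3 = -3.25
  S[B,B] = ((4.25)·(4.25) + (-2.75)·(-2.75) + (0.25)·(0.25) + (-1.75)·(-1.75)) / 3 = 28.75/3 = 9.5833

S is symmetric (S[j,i] = S[i,j]). Assembling:

S = [[2.9167, -3.25],
 [-3.25, 9.5833]]


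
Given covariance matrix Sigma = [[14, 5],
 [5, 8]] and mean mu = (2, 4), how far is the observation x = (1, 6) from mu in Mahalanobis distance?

Step 1 — centre the observation: (x - mu) = (-1, 2).

Step 2 — invert Sigma. det(Sigma) = 14·8 - (5)² = 87.
  Sigma^{-1} = (1/det) · [[d, -b], [-b, a]] = [[0.092, -0.0575],
 [-0.0575, 0.1609]].

Step 3 — form the quadratic (x - mu)^T · Sigma^{-1} · (x - mu):
  Sigma^{-1} · (x - mu) = (-0.2069, 0.3793).
  (x - mu)^T · [Sigma^{-1} · (x - mu)] = (-1)·(-0.2069) + (2)·(0.3793) = 0.9655.

Step 4 — take square root: d = √(0.9655) ≈ 0.9826.

d(x, mu) = √(0.9655) ≈ 0.9826


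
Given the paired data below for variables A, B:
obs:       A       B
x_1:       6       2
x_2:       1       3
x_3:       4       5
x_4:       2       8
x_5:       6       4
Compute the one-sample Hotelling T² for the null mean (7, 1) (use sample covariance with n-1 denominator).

Step 1 — sample mean vector:
  mean(A) = (6 + 1 + 4 + 2 + 6) / 5 = 19/5 = 3.8
  mean(B) = (2 + 3 + 5 + 8 + 4) / 5 = 22/5 = 4.4
  x̄ = (3.8, 4.4),  deviation x̄ - mu_0 = (3.8, 4.4) - (7, 1) = (-3.2, 3.4).

Step 2 — sample covariance matrix, S[i,j] = (1/(n-1)) · Σ_k (x_{k,i} - mean_i) · (x_{k,j} - mean_j), divisor n-1 = 4:
  S[A,A] = ((2.2)·(2.2) + (-2.8)·(-2.8) + (0.2)·(0.2) + (-1.8)·(-1.8) + (2.2)·(2.2)) / 4 = 20.8/4 = 5.2
  S[A,B] = ((2.2)·(-2.4) + (-2.8)·(-1.4) + (0.2)·(0.6) + (-1.8)·(3.6) + (2.2)·(-0.4)) / 4 = -8.6/4 = -2.15
  S[B,B] = ((-2.4)·(-2.4) + (-1.4)·(-1.4) + (0.6)·(0.6) + (3.6)·(3.6) + (-0.4)·(-0.4)) / 4 = 21.2/4 = 5.3
  S = [[5.2, -2.15],
 [-2.15, 5.3]].

Step 3 — invert S. det(S) = 5.2·5.3 - (-2.15)² = 22.9375.
  S^{-1} = (1/det) · [[d, -b], [-b, a]] = [[0.2311, 0.0937],
 [0.0937, 0.2267]].

Step 4 — quadratic form (x̄ - mu_0)^T · S^{-1} · (x̄ - mu_0):
  S^{-1} · (x̄ - mu_0) = (-0.4207, 0.4708),
  (x̄ - mu_0)^T · [...] = (-3.2)·(-0.4207) + (3.4)·(0.4708) = 2.9471.

Step 5 — scale by n: T² = 5 · 2.9471 = 14.7357.

T² ≈ 14.7357


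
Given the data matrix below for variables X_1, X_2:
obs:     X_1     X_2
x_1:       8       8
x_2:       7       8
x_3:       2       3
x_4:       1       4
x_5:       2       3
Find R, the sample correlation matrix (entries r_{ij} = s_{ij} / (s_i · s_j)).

Step 1 — column means:
  mean(X_1) = (8 + 7 + 2 + 1 + 2) / 5 = 20/5 = 4
  mean(X_2) = (8 + 8 + 3 + 4 + 3) / 5 = 26/5 = 5.2

Step 2 — sample variances and covariances s[i,j] = (1/(n-1)) · Σ_k (x_{k,i} - mean_i) · (x_{k,j} - mean_j), with n-1 = 4:
  s[X_1,X_1] = ((4)·(4) + (3)·(3) + (-2)·(-2) + (-3)·(-3) + (-2)·(-2)) / 4 = 42/4 = 10.5
  s[X_1,X_2] = ((4)·(2.8) + (3)·(2.8) + (-2)·(-2.2) + (-3)·(-1.2) + (-2)·(-2.2)) / 4 = 32/4 = 8
  s[X_2,X_2] = ((2.8)·(2.8) + (2.8)·(2.8) + (-2.2)·(-2.2) + (-1.2)·(-1.2) + (-2.2)·(-2.2)) / 4 = 26.8/4 = 6.7
  Sample standard deviations s_i = √(s[i,i]):
  s(X_1) = √(10.5) = 3.2404
  s(X_2) = √(6.7) = 2.5884

Step 3 — r_{ij} = s_{ij} / (s_i · s_j):
  r[X_1,X_1] = 1 (diagonal).
  r[X_1,X_2] = 8 / (3.2404 · 2.5884) = 8 / 8.3875 = 0.9538
  r[X_2,X_2] = 1 (diagonal).

R is symmetric with unit diagonal. Assembling:

R = [[1, 0.9538],
 [0.9538, 1]]


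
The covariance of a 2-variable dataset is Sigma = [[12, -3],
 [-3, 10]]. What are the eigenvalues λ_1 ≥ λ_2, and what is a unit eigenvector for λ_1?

Step 1 — characteristic polynomial of 2×2 Sigma:
  det(Sigma - λI) = λ² - trace · λ + det = 0.
  trace = 12 + 10 = 22, det = 12·10 - (-3)² = 111.
Step 2 — discriminant:
  Δ = trace² - 4·det = 484 - 444 = 40.
Step 3 — eigenvalues:
  λ = (trace ± √Δ)/2 = (22 ± 6.3246)/2,
  λ_1 = 14.1623,  λ_2 = 7.8377.

Step 4 — unit eigenvector for λ_1: solve (Sigma - λ_1 I)v = 0. First row:
  (12 - 14.1623)·v_x + (-3)·v_y = 0, i.e. (-2.1623)·v_x + (-3)·v_y = 0,
  so v ∝ (b, λ_1 - a) = (-3, 2.1623); multiply by -1 so the first entry is positive: u = (3, -2.1623).
  ||u|| = √((3)² + (-2.1623)²) = √(13.6754) ≈ 3.698,
  v_1 = u/||u|| ≈ (0.8112, -0.5847) (||v_1|| = 1).

λ_1 = 14.1623,  λ_2 = 7.8377;  v_1 ≈ (0.8112, -0.5847)


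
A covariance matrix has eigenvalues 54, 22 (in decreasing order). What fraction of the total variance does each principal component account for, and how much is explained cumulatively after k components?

Step 1 — total variance = trace(Sigma) = Σ λ_i = 54 + 22 = 76.

Step 2 — fraction explained by component i = λ_i / Σ λ:
  PC1: 54/76 = 0.7105
  PC2: 22/76 = 0.2895

Step 3 — cumulative fraction after k components = (λ_1 + ... + λ_k) / Σ λ:
  k = 1: 54/76 = 0.7105
  k = 2: (54 + 22)/76 = 76/76 = 1

Summary (fraction, with percent):

explained: PC1 0.7105 (71.05%), PC2 0.2895 (28.95%);  cumulative: 0.7105, 1


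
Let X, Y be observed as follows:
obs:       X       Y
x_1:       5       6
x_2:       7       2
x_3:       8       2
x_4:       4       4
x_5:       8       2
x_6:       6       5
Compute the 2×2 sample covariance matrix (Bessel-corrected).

Step 1 — column means:
  mean(X) = (5 + 7 + 8 + 4 + 8 + 6) / 6 = 38/6 = 6.3333
  mean(Y) = (6 + 2 + 2 + 4 + 2 + 5) / 6 = 21/6 = 3.5

Step 2 — sample covariance S[i,j] = (1/(n-1)) · Σ_k (x_{k,i} - mean_i) · (x_{k,j} - mean_j), with n-1 = 5.
  S[X,X] = ((-1.3333)·(-1.3333) + (0.6667)·(0.6667) + (1.6667)·(1.6667) + (-2.3333)·(-2.3333) + (1.6667)·(1.6667) + (-0.3333)·(-0.3333)) / 5 = 13.3333/5 = 2.6667
  S[X,Y] = ((-1.3333)·(2.5) + (0.6667)·(-1.5) + (1.6667)·(-1.5) + (-2.3333)·(0.5) + (1.6667)·(-1.5) + (-0.3333)·(1.5)) / 5 = -11/5 = -2.2
  S[Y,Y] = ((2.5)·(2.5) + (-1.5)·(-1.5) + (-1.5)·(-1.5) + (0.5)·(0.5) + (-1.5)·(-1.5) + (1.5)·(1.5)) / 5 = 15.5/5 = 3.1

S is symmetric (S[j,i] = S[i,j]). Assembling:

S = [[2.6667, -2.2],
 [-2.2, 3.1]]


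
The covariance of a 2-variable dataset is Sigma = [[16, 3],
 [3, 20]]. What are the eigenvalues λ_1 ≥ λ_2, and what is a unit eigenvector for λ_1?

Step 1 — characteristic polynomial of 2×2 Sigma:
  det(Sigma - λI) = λ² - trace · λ + det = 0.
  trace = 16 + 20 = 36, det = 16·20 - (3)² = 311.
Step 2 — discriminant:
  Δ = trace² - 4·det = 1296 - 1244 = 52.
Step 3 — eigenvalues:
  λ = (trace ± √Δ)/2 = (36 ± 7.2111)/2,
  λ_1 = 21.6056,  λ_2 = 14.3944.

Step 4 — unit eigenvector for λ_1: solve (Sigma - λ_1 I)v = 0. First row:
  (16 - 21.6056)·v_x + (3)·v_y = 0, i.e. (-5.6056)·v_x + (3)·v_y = 0,
  so v ∝ (b, λ_1 - a) = (3, 5.6056) = u.
  ||u|| = √((3)² + (5.6056)²) = √(40.4222) ≈ 6.3578,
  v_1 = u/||u|| ≈ (0.4719, 0.8817) (||v_1|| = 1).

λ_1 = 21.6056,  λ_2 = 14.3944;  v_1 ≈ (0.4719, 0.8817)


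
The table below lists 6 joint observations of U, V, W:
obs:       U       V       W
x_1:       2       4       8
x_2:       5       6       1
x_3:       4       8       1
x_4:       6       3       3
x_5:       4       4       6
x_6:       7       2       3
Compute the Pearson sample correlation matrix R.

Step 1 — column means:
  mean(U) = (2 + 5 + 4 + 6 + 4 + 7) / 6 = 28/6 = 4.6667
  mean(V) = (4 + 6 + 8 + 3 + 4 + 2) / 6 = 27/6 = 4.5
  mean(W) = (8 + 1 + 1 + 3 + 6 + 3) / 6 = 22/6 = 3.6667

Step 2 — sample variances and covariances s[i,j] = (1/(n-1)) · Σ_k (x_{k,i} - mean_i) · (x_{k,j} - mean_j), with n-1 = 5:
  s[U,U] = ((-2.6667)·(-2.6667) + (0.3333)·(0.3333) + (-0.6667)·(-0.6667) + (1.3333)·(1.3333) + (-0.6667)·(-0.6667) + (2.3333)·(2.3333)) / 5 = 15.3333/5 = 3.0667
  s[U,V] = ((-2.6667)·(-0.5) + (0.3333)·(1.5) + (-0.6667)·(3.5) + (1.3333)·(-1.5) + (-0.6667)·(-0.5) + (2.3333)·(-2.5)) / 5 = -8/5 = -1.6
  s[U,W] = ((-2.6667)·(4.3333) + (0.3333)·(-2.6667) + (-0.6667)·(-2.6667) + (1.3333)·(-0.6667) + (-0.6667)·(2.3333) + (2.3333)·(-0.6667)) / 5 = -14.6667/5 = -2.9333
  s[V,V] = ((-0.5)·(-0.5) + (1.5)·(1.5) + (3.5)·(3.5) + (-1.5)·(-1.5) + (-0.5)·(-0.5) + (-2.5)·(-2.5)) / 5 = 23.5/5 = 4.7
  s[V,W] = ((-0.5)·(4.3333) + (1.5)·(-2.6667) + (3.5)·(-2.6667) + (-1.5)·(-0.6667) + (-0.5)·(2.3333) + (-2.5)·(-0.6667)) / 5 = -14/5 = -2.8
  s[W,W] = ((4.3333)·(4.3333) + (-2.6667)·(-2.6667) + (-2.6667)·(-2.6667) + (-0.6667)·(-0.6667) + (2.3333)·(2.3333) + (-0.6667)·(-0.6667)) / 5 = 39.3333/5 = 7.8667
  Sample standard deviations s_i = √(s[i,i]):
  s(U) = √(3.0667) = 1.7512
  s(V) = √(4.7) = 2.1679
  s(W) = √(7.8667) = 2.8048

Step 3 — r_{ij} = s_{ij} / (s_i · s_j):
  r[U,U] = 1 (diagonal).
  r[U,V] = -1.6 / (1.7512 · 2.1679) = -1.6 / 3.7965 = -0.4214
  r[U,W] = -2.9333 / (1.7512 · 2.8048) = -2.9333 / 4.9117 = -0.5972
  r[V,V] = 1 (diagonal).
  r[V,W] = -2.8 / (2.1679 · 2.8048) = -2.8 / 6.0806 = -0.4605
  r[W,W] = 1 (diagonal).

R is symmetric with unit diagonal. Assembling:

R = [[1, -0.4214, -0.5972],
 [-0.4214, 1, -0.4605],
 [-0.5972, -0.4605, 1]]
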